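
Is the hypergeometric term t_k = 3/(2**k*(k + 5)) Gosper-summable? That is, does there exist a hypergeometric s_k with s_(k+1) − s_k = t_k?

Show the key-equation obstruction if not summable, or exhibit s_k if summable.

No — negative degree bound, so no certificate f.

Compute t_(k+1)/t_k: get (k + 5)/(2*(k + 6)).
A = k/2 + 5/2, B = k + 6, C = 1.
Key eq: (k/2 + 5/2)·f(k+1) = (k + 5)·f(k) + (1).
Degrees (1,1,0) ⇒ d ≤ -1.
deg f ≤ -1 is impossible — no certificate.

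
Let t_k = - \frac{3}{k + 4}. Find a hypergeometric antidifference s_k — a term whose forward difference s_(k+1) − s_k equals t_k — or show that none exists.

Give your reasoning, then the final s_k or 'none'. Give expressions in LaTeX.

Ratio r(k) = (k + 4)/(k + 5).
Gosper form: A/B · C(k+1)/C(k) with A=k + 4, B=k + 5, C=1.
f must satisfy (k + 4)·f(k+1) − (k + 4)·f(k) = 1.
From deg A=1, deg B=1, deg C=0: d=0.
Generic f = c0 gives residual -1; -1 = 0 cannot hold, so t_k is not Gosper-summable.

none — t_k is not Gosper-summable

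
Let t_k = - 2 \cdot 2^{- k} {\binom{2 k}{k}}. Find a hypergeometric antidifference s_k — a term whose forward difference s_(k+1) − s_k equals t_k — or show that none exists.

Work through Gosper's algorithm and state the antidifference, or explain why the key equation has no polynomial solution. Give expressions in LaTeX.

no hypergeometric antidifference exists

Step 1: r(k) = (2*k + 1)/(k + 1).
Gosper form: A/B · C(k+1)/C(k) with A=2*k + 1, B=k + 1, C=1.
Solve (2*k + 1)·f(k+1) − (k)·f(k) = 1.
d = -1 from the (1,1,0) case.
d = -1 < 0 ⇒ no nonzero polynomial f; not summable.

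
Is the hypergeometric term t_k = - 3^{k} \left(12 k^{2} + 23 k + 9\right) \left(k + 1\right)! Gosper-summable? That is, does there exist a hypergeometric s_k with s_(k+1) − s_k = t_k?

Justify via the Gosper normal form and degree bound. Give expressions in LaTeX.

Compute t_(k+1)/t_k: get 3*(12*k**3 + 71*k**2 + 138*k + 88)/(12*k**2 + 23*k + 9).
Normal form (A,B,C) = (3*k + 6, 1, k**2 + 23*k/12 + 3/4).
Set up (3*k + 6)·f(k+1) − (1)·f(k) − (k**2 + 23*k/12 + 3/4) = 0.
d = 1 from the (1,0,2) case.
A polynomial solution: f(k) = (4*k - 3)/12.
Get s_k = R·t_k = -3**k*(4*k - 3)*factorial(k + 1) with R(k) = B(k−1)f(k)/C(k) = (4*k - 3)/(12*k**2 + 23*k + 9).
Verify: -3**k*(12*k**2 + 23*k + 9)*factorial(k + 1) matches t_k.

Yes. s_k = - 3^{k} \left(4 k - 3\right) \left(k + 1\right)!.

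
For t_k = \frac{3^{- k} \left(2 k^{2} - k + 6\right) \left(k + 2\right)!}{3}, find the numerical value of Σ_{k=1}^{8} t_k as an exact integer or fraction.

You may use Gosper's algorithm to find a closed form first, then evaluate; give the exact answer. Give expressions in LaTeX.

Σ = 2464162/81

r(k) = (k + 3)*(-k + 2*(k + 1)**2 + 5)/(3*(2*k**2 - k + 6)) after simplifying.
Normal form (A,B,C) = (k/3 + 1, 1, k**2 - k/2 + 3).
f must satisfy (k/3 + 1)·f(k+1) − (1)·f(k) = k**2 - k/2 + 3.
Degrees (1,0,2) ⇒ d ≤ 1.
Match coefficients ⇒ f(k) = 3*(2*k - 3)/2.
Then R = B(k−1)f/C = 3*(2*k - 3)/(2*k**2 - k + 6), so s_k = R(k)·t_k = (2*k - 3)*factorial(k + 2)/3**k.
Verify: (2*k**2 - k + 6)*factorial(k + 2)/(3*3**k) matches t_k.
Evaluate s at k=9 and k=1: 2464000/81 and -2; difference 2464162/81.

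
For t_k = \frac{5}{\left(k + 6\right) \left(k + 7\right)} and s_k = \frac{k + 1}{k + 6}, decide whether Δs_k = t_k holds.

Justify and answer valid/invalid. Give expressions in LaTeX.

s_(k+1) = (k + 2)/(k + 7)
s_(k+1) − s_k = 5/(k**2 + 13*k + 42)
(s_(k+1) − s_k) − t_k = 0

valid (s_(k+1) − s_k reduces to t_k)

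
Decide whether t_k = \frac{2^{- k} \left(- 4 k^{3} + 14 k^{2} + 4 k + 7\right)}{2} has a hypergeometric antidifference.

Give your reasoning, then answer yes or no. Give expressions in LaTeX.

Yes. s_k = 2^{- k} \left(4 k^{3} - 2 k^{2} + 4 k - 1\right).

Step 1: r(k) = (4*k**3 - 2*k**2 - 20*k - 21)/(2*(4*k**3 - 14*k**2 - 4*k - 7)).
A = 1/2, B = 1, C = k**3 - 7*k**2/2 - k - 7/4.
Solve (1/2)·f(k+1) − (1)·f(k) = k**3 - 7*k**2/2 - k - 7/4.
Degrees (0,0,3) ⇒ d ≤ 3.
A polynomial solution: f(k) = -(4*k**3 - 2*k**2 + 4*k - 1)/2.
Then R = B(k−1)f/C = -2*(4*k**3 - 2*k**2 + 4*k - 1)/(4*k**3 - 14*k**2 - 4*k - 7), so s_k = R(k)·t_k = (4*k**3 - 2*k**2 + 4*k - 1)/2**k.
Check: Δs_k = (-4*k**3 + 14*k**2 + 4*k + 7)/(2*2**k). ✓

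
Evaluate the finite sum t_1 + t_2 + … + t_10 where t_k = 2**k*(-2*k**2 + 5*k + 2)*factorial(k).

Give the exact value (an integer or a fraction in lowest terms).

Σ = -572247244806

Compute t_(k+1)/t_k: get 2*(2*k**3 + k**2 - 6*k - 5)/(2*k**2 - 5*k - 2).
Factor: A=2*k + 2; B=1; C=k**2 - 5*k/2 - 1.
Solve (2*k + 2)·f(k+1) − (1)·f(k) = k**2 - 5*k/2 - 1.
Bound: deg f ≤ 1.
Coefficient equations give f(k) = (k - 4)/2.
R(k) = B(k−1)·f(k)/C(k) = (k - 4)/(2*k**2 - 5*k - 2); s_k = R·t_k = -2**k*(k - 4)*factorial(k).
Check: Δs_k = 2**k*(-2*k**2 + 5*k + 2)*factorial(k). ✓
Telescoping: Σ = s_(11) − s_(1) = -572247244800 − (6) = -572247244806.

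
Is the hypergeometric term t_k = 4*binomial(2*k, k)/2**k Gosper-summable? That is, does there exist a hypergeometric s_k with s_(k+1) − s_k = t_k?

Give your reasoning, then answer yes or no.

Compute t_(k+1)/t_k: get (2*k + 1)/(k + 1).
Normal form (A,B,C) = (2*k + 1, k + 1, 1).
f must satisfy (2*k + 1)·f(k+1) − (k)·f(k) = 1.
From deg A=1, deg B=1, deg C=0: d=-1.
deg f ≤ -1 is impossible — no certificate.

No. Not Gosper-summable.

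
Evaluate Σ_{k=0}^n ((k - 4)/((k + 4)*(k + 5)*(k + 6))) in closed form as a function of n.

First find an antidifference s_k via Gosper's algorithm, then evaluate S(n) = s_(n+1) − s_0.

S(n) = (-n - 1)/(n**2 + 11*n + 30)

r(k) = (k - 3)*(k + 4)/((k - 4)*(k + 7)) after simplifying.
So A=k + 4 and B=k + 7, with C=k - 4.
Need (k + 4)·f(k+1) − (k + 6)·f(k) = k - 4.
From deg A=1, deg B=1, deg C=1: d=2.
Coefficient equations give f(k) = -k.
R(k) = B(k−1)·f(k)/C(k) = -k*(k + 6)/(k - 4); s_k = R·t_k = -k/((k + 4)*(k + 5)).
s_(k+1) − s_k = (k - 4)/(k**3 + 15*k**2 + 74*k + 120) = t_k.
s_(n+1) = (-n - 1)/(n**2 + 11*n + 30) and s_(0) = 0, so S(n) = (-n - 1)/(n**2 + 11*n + 30).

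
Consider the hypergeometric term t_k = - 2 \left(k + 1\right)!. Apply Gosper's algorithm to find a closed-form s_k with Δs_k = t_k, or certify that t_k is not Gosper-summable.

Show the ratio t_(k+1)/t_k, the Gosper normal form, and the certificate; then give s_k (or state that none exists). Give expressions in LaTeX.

Ratio r(k) = k + 2.
So A=k + 2 and B=1, with C=1.
Solve (k + 2)·f(k+1) − (1)·f(k) = 1.
Bound: deg f ≤ -1.
d = -1 < 0 ⇒ no nonzero polynomial f; not summable.

none (Gosper's algorithm certifies no s_k)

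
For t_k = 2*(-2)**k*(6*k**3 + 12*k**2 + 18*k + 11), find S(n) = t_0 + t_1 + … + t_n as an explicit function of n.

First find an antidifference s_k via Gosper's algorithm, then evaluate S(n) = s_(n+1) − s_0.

S(n) = 8*(-2)**n*n**3 + 24*(-2)**n*n**2 + 32*(-2)**n*n + 20*(-2)**n + 2

Step 1: r(k) = 2*(-6*k**3 - 30*k**2 - 60*k - 47)/(6*k**3 + 12*k**2 + 18*k + 11).
A = -2, B = 1, C = k**3 + 2*k**2 + 3*k + 11/6.
Key eq: (-2)·f(k+1) = (1)·f(k) + (k**3 + 2*k**2 + 3*k + 11/6).
Degrees (0,0,3) ⇒ d ≤ 3.
Solve for f: f(k) = -(2*k**3 + 2*k + 1)/6 (degree 3 ≤ 3).
Then R = B(k−1)f/C = -(2*k**3 + 2*k + 1)/(6*k**3 + 12*k**2 + 18*k + 11), so s_k = R(k)·t_k = (-2)**(k + 1)*(2*k**3 + 2*k + 1).
Check: Δs_k = 2*(-2)**k*(6*k**3 + 12*k**2 + 18*k + 11). ✓
Evaluate: s_(n+1) = (-2)**(n + 2)*(2*n**3 + 6*n**2 + 8*n + 5); subtract s_(0) = -2 ⇒ S(n) = 8*(-2)**n*n**3 + 24*(-2)**n*n**2 + 32*(-2)**n*n + 20*(-2)**n + 2.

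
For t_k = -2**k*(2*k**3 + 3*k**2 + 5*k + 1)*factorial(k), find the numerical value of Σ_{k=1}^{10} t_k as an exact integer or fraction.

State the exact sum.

t_(k+1)/t_k = 2*(2*k**4 + 11*k**3 + 26*k**2 + 28*k + 11)/(2*k**3 + 3*k**2 + 5*k + 1).
So A=2*k + 2 and B=1, with C=k**3 + 3*k**2/2 + 5*k/2 + 1/2.
Need (2*k + 2)·f(k+1) − (1)·f(k) = k**3 + 3*k**2/2 + 5*k/2 + 1/2.
From deg A=1, deg B=0, deg C=3: d=2.
Coefficient equations give f(k) = (k**2 - k + 1)/2.
Get s_k = R·t_k = -2**k*(k**2 - k + 1)*factorial(k) with R(k) = B(k−1)f(k)/C(k) = (k**2 - k + 1)/(2*k**3 + 3*k**2 + 5*k + 1).
s_(k+1) − s_k = -2**k*(2*k**3 + 3*k**2 + 5*k + 1)*factorial(k) = t_k.
Evaluate s at k=11 and k=1: -9074206310400 and -2; difference -9074206310398.

Σ = -9074206310398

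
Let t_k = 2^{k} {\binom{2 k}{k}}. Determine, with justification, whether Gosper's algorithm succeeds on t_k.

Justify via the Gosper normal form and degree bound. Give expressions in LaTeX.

No. Not Gosper-summable.

Step 1: r(k) = 4*(2*k + 1)/(k + 1).
Factor: A=8*k + 4; B=k + 1; C=1.
f must satisfy (8*k + 4)·f(k+1) − (k)·f(k) = 1.
d = -1 from the (1,1,0) case.
Negative degree bound (-1): no f exists, t_k not Gosper-summable.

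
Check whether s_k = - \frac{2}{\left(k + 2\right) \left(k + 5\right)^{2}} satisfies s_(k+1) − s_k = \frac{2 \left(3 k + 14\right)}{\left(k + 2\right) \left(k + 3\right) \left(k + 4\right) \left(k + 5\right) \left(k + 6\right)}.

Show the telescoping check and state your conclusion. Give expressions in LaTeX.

s_(k+1) = -2/((k + 3)*(k + 6)**2)
s_(k+1) − s_k = -2/((k + 3)*(k + 6)**2) + 2/((k + 2)*(k + 5)**2)
(s_(k+1) − s_k) − t_k = 4*(-4*k**2 - 39*k - 94)/(k**7 + 31*k**6 + 405*k**5 + 2885*k**4 + 12074*k**3 + 29604*k**2 + 39240*k + 21600)

Invalid: residual \frac{4 \left(- 4 k^{2} - 39 k - 94\right)}{k^{7} + 31 k^{6} + 405 k^{5} + 2885 k^{4} + 12074 k^{3} + 29604 k^{2} + 39240 k + 21600} ≠ 0.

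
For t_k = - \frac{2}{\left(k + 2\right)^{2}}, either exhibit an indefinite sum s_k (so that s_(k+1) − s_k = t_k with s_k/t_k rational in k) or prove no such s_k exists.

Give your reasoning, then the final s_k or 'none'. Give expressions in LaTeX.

not Gosper-summable; s_k does not exist

Ratio r(k) = (k + 2)**2/(k + 3)**2.
Gosper form: A/B · C(k+1)/C(k) with A=k**2 + 4*k + 4, B=k**2 + 6*k + 9, C=1.
Need (k**2 + 4*k + 4)·f(k+1) − (k**2 + 4*k + 4)·f(k) = 1.
Bound: deg f ≤ 0.
Put f(k) = c0: A·f(k+1) − B(k−1)·f(k) − C = -1; need -1 = 0 — inconsistent ⇒ no f, not summable.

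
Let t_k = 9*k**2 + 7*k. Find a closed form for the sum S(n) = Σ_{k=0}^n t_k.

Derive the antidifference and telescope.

t_(k+1)/t_k = (9*k**2 + 25*k + 16)/(k*(9*k + 7)).
A = 1, B = 1, C = k**2 + 7*k/9.
f must satisfy (1)·f(k+1) − (1)·f(k) = k**2 + 7*k/9.
Degrees (0,0,2) ⇒ d ≤ 3.
Solving with deg f ≤ 3: f(k) = k*(k - 1)*(3*k + 2)/9.
Then R = B(k−1)f/C = (k - 1)*(3*k + 2)/(9*k + 7), so s_k = R(k)·t_k = k*(3*k**2 - k - 2).
Δs = k*(9*k + 7), as required.
Σ_(k=0)^n t_k = s_(n+1) − s_(0) = (n*(3*n**2 + 8*n + 5)) − (0), i.e. n*(3*n**2 + 8*n + 5).

S(n) = n*(3*n**2 + 8*n + 5)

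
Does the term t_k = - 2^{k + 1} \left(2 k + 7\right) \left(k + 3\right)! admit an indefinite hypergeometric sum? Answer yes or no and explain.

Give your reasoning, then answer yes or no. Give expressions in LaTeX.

r(k) = 2*(k + 4)*(2*k + 9)/(2*k + 7) after simplifying.
Normal form (A,B,C) = (2*k + 8, 1, k + 7/2).
Set up (2*k + 8)·f(k+1) − (1)·f(k) − (k + 7/2) = 0.
deg f ≤ 0 (via 1,0,1).
Coefficient equations give f(k) = 1/2.
R(k) = B(k−1)·f(k)/C(k) = 1/(2*k + 7); s_k = R·t_k = -2**(k + 1)*factorial(k + 3).
Δs = -2**(k + 1)*(2*k + 7)*factorial(k + 3), as required.

Yes. s_k = - 2^{k + 1} \left(k + 3\right)!.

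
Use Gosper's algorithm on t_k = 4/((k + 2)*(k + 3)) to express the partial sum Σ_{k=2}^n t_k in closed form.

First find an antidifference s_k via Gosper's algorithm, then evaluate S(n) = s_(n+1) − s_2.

The ratio is (k + 2)/(k + 4).
Take A(k)=k + 2, B(k)=k + 4, C(k)=1.
Need (k + 2)·f(k+1) − (k + 3)·f(k) = 1.
deg f ≤ 1 (via 1,1,0).
Match coefficients ⇒ f(k) = k/2.
Then R = B(k−1)f/C = k*(k + 3)/2, so s_k = R(k)·t_k = 2*k/(k + 2).
Δs = 4/(k**2 + 5*k + 6), as required.
Telescope: S(n) = s_(n+1) − s_(2) = 2*(n + 1)/(n + 3) − (1) = (n - 1)/(n + 3).

S(n) = (n - 1)/(n + 3)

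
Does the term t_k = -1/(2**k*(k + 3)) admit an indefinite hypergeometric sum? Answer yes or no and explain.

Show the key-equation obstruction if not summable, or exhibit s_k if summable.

Step 1: r(k) = (k + 3)/(2*(k + 4)).
A = k/2 + 3/2, B = k + 4, C = 1.
Solve (k/2 + 3/2)·f(k+1) − (k + 3)·f(k) = 1.
Bound: deg f ≤ -1.
d = -1 < 0 ⇒ no nonzero polynomial f; not summable.

No; the degree bound rules out any f.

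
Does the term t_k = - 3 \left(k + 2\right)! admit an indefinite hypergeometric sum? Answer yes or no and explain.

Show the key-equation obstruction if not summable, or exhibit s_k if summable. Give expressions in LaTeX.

No; the degree bound rules out any f.

r(k) = k + 3 after simplifying.
A = k + 3, B = 1, C = 1.
Need (k + 3)·f(k+1) − (1)·f(k) = 1.
Degrees (1,0,0) ⇒ d ≤ -1.
d = -1 < 0 ⇒ no nonzero polynomial f; not summable.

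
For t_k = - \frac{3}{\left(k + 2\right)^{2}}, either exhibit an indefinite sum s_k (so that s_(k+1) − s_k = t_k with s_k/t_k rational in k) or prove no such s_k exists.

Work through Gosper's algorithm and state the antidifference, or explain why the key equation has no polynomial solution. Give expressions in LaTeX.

Ratio r(k) = (k + 2)**2/(k + 3)**2.
Gosper form: A/B · C(k+1)/C(k) with A=k**2 + 4*k + 4, B=k**2 + 6*k + 9, C=1.
Need (k**2 + 4*k + 4)·f(k+1) − (k**2 + 4*k + 4)·f(k) = 1.
From deg A=2, deg B=2, deg C=0: d=0.
Put f(k) = c0: A·f(k+1) − B(k−1)·f(k) − C = -1; need -1 = 0 — inconsistent ⇒ no f, not summable.

none (Gosper's algorithm certifies no s_k)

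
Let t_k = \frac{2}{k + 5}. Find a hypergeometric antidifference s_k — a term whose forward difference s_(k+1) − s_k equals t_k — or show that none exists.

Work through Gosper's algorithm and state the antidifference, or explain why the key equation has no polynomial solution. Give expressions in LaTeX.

none (Gosper's algorithm certifies no s_k)

The ratio is (k + 5)/(k + 6).
Gosper form: A/B · C(k+1)/C(k) with A=k + 5, B=k + 6, C=1.
f must satisfy (k + 5)·f(k+1) − (k + 5)·f(k) = 1.
deg f ≤ 0 (via 1,1,0).
Put f(k) = c0: A·f(k+1) − B(k−1)·f(k) − C = -1; need -1 = 0 — inconsistent ⇒ no f, not summable.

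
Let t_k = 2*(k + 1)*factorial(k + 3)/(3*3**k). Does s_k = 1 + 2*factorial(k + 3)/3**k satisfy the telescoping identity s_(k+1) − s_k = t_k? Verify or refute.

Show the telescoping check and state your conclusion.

s_(k+1) = 2*3**(-k - 1)*factorial(k + 4) + 1
s_(k+1) − s_k = 2*(k + 1)*factorial(k + 3)/(3*3**k)
(s_(k+1) − s_k) − t_k = 0

Valid: the claim telescopes to t_k.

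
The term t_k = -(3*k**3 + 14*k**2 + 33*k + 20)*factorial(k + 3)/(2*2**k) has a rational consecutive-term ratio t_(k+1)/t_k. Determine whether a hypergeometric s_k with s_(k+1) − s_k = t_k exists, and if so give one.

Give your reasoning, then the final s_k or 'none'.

The ratio is (3*k**4 + 35*k**3 + 162*k**2 + 350*k + 280)/(2*(3*k**3 + 14*k**2 + 33*k + 20)).
Factor: A=k/2 + 2; B=1; C=k**3 + 14*k**2/3 + 11*k + 20/3.
Solve (k/2 + 2)·f(k+1) − (1)·f(k) = k**3 + 14*k**2/3 + 11*k + 20/3.
Bound: deg f ≤ 2.
Solving with deg f ≤ 2: f(k) = 2*k*(3*k + 2)/3.
Then R = B(k−1)f/C = 2*k*(3*k + 2)/(3*k**3 + 14*k**2 + 33*k + 20), so s_k = R(k)·t_k = -k*(3*k + 2)*factorial(k + 3)/2**k.
Verify: -(3*k**3 + 14*k**2 + 33*k + 20)*factorial(k + 3)/(2*2**k) matches t_k.

s_k = -k*(3*k + 2)*factorial(k + 3)/2**k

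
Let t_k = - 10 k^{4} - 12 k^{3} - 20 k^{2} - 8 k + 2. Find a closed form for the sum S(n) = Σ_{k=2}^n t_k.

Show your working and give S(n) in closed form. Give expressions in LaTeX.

Compute t_(k+1)/t_k: get (5*k**4 + 26*k**3 + 58*k**2 + 62*k + 24)/(5*k**4 + 6*k**3 + 10*k**2 + 4*k - 1).
A = 1, B = 1, C = k**4 + 6*k**3/5 + 2*k**2 + 4*k/5 - 1/5.
f must satisfy (1)·f(k+1) − (1)·f(k) = k**4 + 6*k**3/5 + 2*k**2 + 4*k/5 - 1/5.
deg f ≤ 5 (via 0,0,4).
Solving with deg f ≤ 5: f(k) = k*(2*k**4 - 2*k**3 + 4*k**2 - 3*k - 3)/10.
So s_k = (B(k−1)f/C)·t_k = (k*(2*k**4 - 2*k**3 + 4*k**2 - 3*k - 3)/(2*(5*k**4 + 6*k**3 + 10*k**2 + 4*k - 1)))·t_k = k*(-2*k**4 + 2*k**3 - 4*k**2 + 3*k + 3).
Verify: -10*k**4 - 12*k**3 - 20*k**2 - 8*k + 2 matches t_k.
Evaluate: s_(n+1) = -2*n**5 - 8*n**4 - 16*n**3 - 17*n**2 - 5*n + 2; subtract s_(2) = -46 ⇒ S(n) = -2*n**5 - 8*n**4 - 16*n**3 - 17*n**2 - 5*n + 48.

S(n) = - 2 n^{5} - 8 n^{4} - 16 n^{3} - 17 n^{2} - 5 n + 48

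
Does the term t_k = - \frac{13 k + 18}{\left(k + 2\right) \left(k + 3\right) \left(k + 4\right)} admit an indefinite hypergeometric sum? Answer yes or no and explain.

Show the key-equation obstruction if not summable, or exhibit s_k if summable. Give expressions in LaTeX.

Yes. s_k = \frac{k \left(- 11 k - 16\right)}{3 \left(k + 2\right) \left(k + 3\right)}.

t_(k+1)/t_k = (k + 2)*(13*k + 31)/((k + 5)*(13*k + 18)).
Gosper form: A/B · C(k+1)/C(k) with A=k + 2, B=k + 5, C=k + 18/13.
Solve (k + 2)·f(k+1) − (k + 4)·f(k) = k + 18/13.
Bound: deg f ≤ 2.
Coefficient equations give f(k) = k*(11*k + 16)/39.
R(k) = B(k−1)·f(k)/C(k) = k*(k + 4)*(11*k + 16)/(3*(13*k + 18)); s_k = R·t_k = k*(-11*k - 16)/(3*(k + 2)*(k + 3)).
Verify: (-13*k - 18)/(k**3 + 9*k**2 + 26*k + 24) matches t_k.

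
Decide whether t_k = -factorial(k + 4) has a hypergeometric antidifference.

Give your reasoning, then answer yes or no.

r(k) = k + 5 after simplifying.
A = k + 5, B = 1, C = 1.
Solve (k + 5)·f(k+1) − (1)·f(k) = 1.
Degrees (1,0,0) ⇒ d ≤ -1.
deg f ≤ -1 is impossible — no certificate.

No — key equation has no polynomial f.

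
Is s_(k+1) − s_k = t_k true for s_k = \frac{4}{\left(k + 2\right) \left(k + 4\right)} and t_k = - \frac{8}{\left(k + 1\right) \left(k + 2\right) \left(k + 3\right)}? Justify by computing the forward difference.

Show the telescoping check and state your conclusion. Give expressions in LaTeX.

s_(k+1) = 4/((k + 3)*(k + 5))
s_(k+1) − s_k = 4*(-2*k - 7)/(k**4 + 14*k**3 + 71*k**2 + 154*k + 120)
(s_(k+1) − s_k) − t_k = 12*(3*k + 11)/(k**5 + 15*k**4 + 85*k**3 + 225*k**2 + 274*k + 120)

Invalid: residual \frac{12 \left(3 k + 11\right)}{k^{5} + 15 k^{4} + 85 k^{3} + 225 k^{2} + 274 k + 120} ≠ 0.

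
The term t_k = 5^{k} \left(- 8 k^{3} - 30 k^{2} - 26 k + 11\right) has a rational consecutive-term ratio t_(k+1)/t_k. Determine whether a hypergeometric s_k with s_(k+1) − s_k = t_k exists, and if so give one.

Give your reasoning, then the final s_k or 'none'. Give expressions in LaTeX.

s_k = 5^{k} \left(- 2 k^{3} + k + 4\right)

t_(k+1)/t_k = 5*(8*k**3 + 54*k**2 + 110*k + 53)/(8*k**3 + 30*k**2 + 26*k - 11).
Normal form (A,B,C) = (5, 1, k**3 + 15*k**2/4 + 13*k/4 - 11/8).
Need (5)·f(k+1) − (1)·f(k) = k**3 + 15*k**2/4 + 13*k/4 - 11/8.
d = 3 from the (0,0,3) case.
Coefficient equations give f(k) = (2*k**3 - k - 4)/8.
Certificate R = B(k−1)f/C = (2*k**3 - k - 4)/(8*k**3 + 30*k**2 + 26*k - 11) gives s_k = 5**k*(-2*k**3 + k + 4).
Check: Δs_k = 5**k*(-8*k**3 - 30*k**2 - 26*k + 11). ✓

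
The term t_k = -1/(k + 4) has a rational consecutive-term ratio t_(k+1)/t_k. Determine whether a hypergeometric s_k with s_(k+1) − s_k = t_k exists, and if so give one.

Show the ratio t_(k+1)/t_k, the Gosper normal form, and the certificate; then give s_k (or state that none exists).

none (Gosper's algorithm certifies no s_k)

Ratio r(k) = (k + 4)/(k + 5).
A = k + 4, B = k + 5, C = 1.
Need (k + 4)·f(k+1) − (k + 4)·f(k) = 1.
d = 0 from the (1,1,0) case.
Write f(k) = c0. Then LHS − RHS = -1, requiring -1 = 0: contradictory. No certificate.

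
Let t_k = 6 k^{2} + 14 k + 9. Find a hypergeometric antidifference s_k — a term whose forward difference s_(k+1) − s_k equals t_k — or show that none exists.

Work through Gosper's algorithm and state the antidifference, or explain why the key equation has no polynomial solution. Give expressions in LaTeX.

Compute t_(k+1)/t_k: get (6*k**2 + 26*k + 29)/(6*k**2 + 14*k + 9).
Normal form (A,B,C) = (1, 1, k**2 + 7*k/3 + 3/2).
f must satisfy (1)·f(k+1) − (1)·f(k) = k**2 + 7*k/3 + 3/2.
Bound: deg f ≤ 3.
Solving with deg f ≤ 3: f(k) = k*(2*k**2 + 4*k + 3)/6.
R(k) = B(k−1)·f(k)/C(k) = k*(2*k**2 + 4*k + 3)/(6*k**2 + 14*k + 9); s_k = R·t_k = k*(2*k**2 + 4*k + 3).
s_(k+1) − s_k = 6*k**2 + 14*k + 9 = t_k.

s_k = k \left(2 k^{2} + 4 k + 3\right)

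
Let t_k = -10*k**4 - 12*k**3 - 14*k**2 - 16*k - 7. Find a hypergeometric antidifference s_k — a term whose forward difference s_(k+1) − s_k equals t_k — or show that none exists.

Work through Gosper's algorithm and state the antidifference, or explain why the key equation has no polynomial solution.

s_k = k*(-2*k**4 + 2*k**3 - 2*k**2 - 4*k - 1)

Compute t_(k+1)/t_k: get (10*k**4 + 52*k**3 + 110*k**2 + 120*k + 59)/(10*k**4 + 12*k**3 + 14*k**2 + 16*k + 7).
Gosper form: A/B · C(k+1)/C(k) with A=1, B=1, C=k**4 + 6*k**3/5 + 7*k**2/5 + 8*k/5 + 7/10.
Solve (1)·f(k+1) − (1)·f(k) = k**4 + 6*k**3/5 + 7*k**2/5 + 8*k/5 + 7/10.
d = 5 from the (0,0,4) case.
Coefficient equations give f(k) = k*(2*k**4 - 2*k**3 + 2*k**2 + 4*k + 1)/10.
R(k) = B(k−1)·f(k)/C(k) = k*(2*k**4 - 2*k**3 + 2*k**2 + 4*k + 1)/(10*k**4 + 12*k**3 + 14*k**2 + 16*k + 7); s_k = R·t_k = k*(-2*k**4 + 2*k**3 - 2*k**2 - 4*k - 1).
Δs = -10*k**4 - 12*k**3 - 14*k**2 - 16*k - 7, as required.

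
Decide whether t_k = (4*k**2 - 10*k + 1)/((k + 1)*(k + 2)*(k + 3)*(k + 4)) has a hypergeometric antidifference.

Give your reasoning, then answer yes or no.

Yes. s_k = k*(k**2 - 6*k + 8)/(3*(k + 1)*(k + 2)*(k + 3)).

Ratio r(k) = -(k + 1)*(10*k - 4*(k + 1)**2 + 9)/((k + 5)*(4*k**2 - 10*k + 1)).
Gosper form: A/B · C(k+1)/C(k) with A=k + 1, B=k + 5, C=k**2 - 5*k/2 + 1/4.
Set up (k + 1)·f(k+1) − (k + 4)·f(k) − (k**2 - 5*k/2 + 1/4) = 0.
Degrees (1,1,2) ⇒ d ≤ 3.
Coefficient equations give f(k) = k*(k - 4)*(k - 2)/12.
Then R = B(k−1)f/C = k*(k - 4)*(k - 2)*(k + 4)/(3*(4*k**2 - 10*k + 1)), so s_k = R(k)·t_k = k*(k**2 - 6*k + 8)/(3*(k + 1)*(k + 2)*(k + 3)).
Verify: (4*k**2 - 10*k + 1)/(k**4 + 10*k**3 + 35*k**2 + 50*k + 24) matches t_k.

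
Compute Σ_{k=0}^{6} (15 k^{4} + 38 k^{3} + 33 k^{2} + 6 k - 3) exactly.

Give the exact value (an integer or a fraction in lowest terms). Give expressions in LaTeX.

Step 1: r(k) = (15*k**4 + 98*k**3 + 237*k**2 + 246*k + 89)/(15*k**4 + 38*k**3 + 33*k**2 + 6*k - 3).
Take A(k)=1, B(k)=1, C(k)=k**4 + 38*k**3/15 + 11*k**2/5 + 2*k/5 - 1/5.
Set up (1)·f(k+1) − (1)·f(k) − (k**4 + 38*k**3/15 + 11*k**2/5 + 2*k/5 - 1/5) = 0.
d = 5 from the (0,0,4) case.
Solving with deg f ≤ 5: f(k) = k*(3*k**4 + 2*k**3 - 3*k**2 - 4*k - 1)/15.
R(k) = B(k−1)·f(k)/C(k) = k*(3*k**4 + 2*k**3 - 3*k**2 - 4*k - 1)/(15*k**4 + 38*k**3 + 33*k**2 + 6*k - 3); s_k = R·t_k = k*(3*k**4 + 2*k**3 - 3*k**2 - 4*k - 1).
Verify: 15*k**4 + 38*k**3 + 33*k**2 + 6*k - 3 matches t_k.
Telescoping: Σ = s_(7) − s_(0) = 53991 − (0) = 53991.

Σ = 53991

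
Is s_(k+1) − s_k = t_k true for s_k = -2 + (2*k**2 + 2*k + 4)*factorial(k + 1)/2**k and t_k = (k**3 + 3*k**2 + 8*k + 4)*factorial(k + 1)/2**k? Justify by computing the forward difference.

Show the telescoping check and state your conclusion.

s_(k+1) = 2**(-k - 1)*(2*k + 2*(k + 1)**2 + 6)*factorial(k + 2) - 2
s_(k+1) − s_k = (k**3 + 3*k**2 + 8*k + 4)*factorial(k + 1)/2**k
(s_(k+1) − s_k) − t_k = 0

Valid: the claim telescopes to t_k.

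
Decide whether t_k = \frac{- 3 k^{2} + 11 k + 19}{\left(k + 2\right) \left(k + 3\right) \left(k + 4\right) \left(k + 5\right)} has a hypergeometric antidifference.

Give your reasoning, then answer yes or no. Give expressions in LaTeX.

Yes. s_k = \frac{k \left(k^{2} + 33 k + 42\right)}{8 \left(k + 2\right) \left(k + 3\right) \left(k + 4\right)}.

Step 1: r(k) = (k + 2)*(11*k - 3*(k + 1)**2 + 30)/((k + 6)*(-3*k**2 + 11*k + 19)).
Gosper form: A/B · C(k+1)/C(k) with A=k + 2, B=k + 6, C=k**2 - 11*k/3 - 19/3.
Set up (k + 2)·f(k+1) − (k + 5)·f(k) − (k**2 - 11*k/3 - 19/3) = 0.
Bound: deg f ≤ 3.
Match coefficients ⇒ f(k) = -k*(k**2 + 33*k + 42)/24.
Then R = B(k−1)f/C = -k*(k + 5)*(k**2 + 33*k + 42)/(8*(3*k**2 - 11*k - 19)), so s_k = R(k)·t_k = k*(k**2 + 33*k + 42)/(8*(k + 2)*(k + 3)*(k + 4)).
s_(k+1) − s_k = (-3*k**2 + 11*k + 19)/(k**4 + 14*k**3 + 71*k**2 + 154*k + 120) = t_k.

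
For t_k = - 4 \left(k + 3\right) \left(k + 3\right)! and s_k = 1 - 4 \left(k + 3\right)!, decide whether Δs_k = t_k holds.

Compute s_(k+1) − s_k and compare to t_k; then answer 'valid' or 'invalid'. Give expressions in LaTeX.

Valid: the claim telescopes to t_k.

s_(k+1) = 1 - 4*factorial(k + 4)
s_(k+1) − s_k = -4*(k + 3)*factorial(k + 3)
(s_(k+1) − s_k) − t_k = 0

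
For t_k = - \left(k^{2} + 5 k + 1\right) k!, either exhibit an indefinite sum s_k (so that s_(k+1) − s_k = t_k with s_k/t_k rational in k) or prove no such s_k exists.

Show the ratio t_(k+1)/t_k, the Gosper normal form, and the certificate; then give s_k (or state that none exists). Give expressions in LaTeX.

s_k = - \left(k + 4\right) k!

Step 1: r(k) = (k + 1)*(5*k + (k + 1)**2 + 6)/(k**2 + 5*k + 1).
Factor: A=k + 1; B=1; C=k**2 + 5*k + 1.
Key eq: (k + 1)·f(k+1) = (1)·f(k) + (k**2 + 5*k + 1).
Bound: deg f ≤ 1.
Solving with deg f ≤ 1: f(k) = k + 4.
Certificate R = B(k−1)f/C = (k + 4)/(k**2 + 5*k + 1) gives s_k = -(k + 4)*factorial(k).
Verify: -(k**2 + 5*k + 1)*factorial(k) matches t_k.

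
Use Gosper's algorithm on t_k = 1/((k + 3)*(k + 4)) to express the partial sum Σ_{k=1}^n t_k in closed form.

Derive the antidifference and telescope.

Compute t_(k+1)/t_k: get (k + 3)/(k + 5).
So A=k + 3 and B=k + 5, with C=1.
f must satisfy (k + 3)·f(k+1) − (k + 4)·f(k) = 1.
d = 1 from the (1,1,0) case.
Solving with deg f ≤ 1: f(k) = k/3.
Certificate R = B(k−1)f/C = k*(k + 4)/3 gives s_k = k/(3*(k + 3)).
Check: Δs_k = 1/(k**2 + 7*k + 12). ✓
s_(n+1) = (n + 1)/(3*(n + 4)) and s_(1) = 1/12, so S(n) = n/(4*(n + 4)).

S(n) = n/(4*(n + 4))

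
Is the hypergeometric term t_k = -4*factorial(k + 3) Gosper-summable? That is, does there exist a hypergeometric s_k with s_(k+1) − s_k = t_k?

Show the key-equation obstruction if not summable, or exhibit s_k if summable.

No; the degree bound rules out any f.

t_(k+1)/t_k = k + 4.
Take A(k)=k + 4, B(k)=1, C(k)=1.
Set up (k + 4)·f(k+1) − (1)·f(k) − (1) = 0.
Bound: deg f ≤ -1.
Negative degree bound (-1): no f exists, t_k not Gosper-summable.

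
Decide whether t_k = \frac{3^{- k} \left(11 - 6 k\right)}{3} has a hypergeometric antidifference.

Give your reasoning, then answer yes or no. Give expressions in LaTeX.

Yes. s_k = 3^{- k} \left(3 k - 4\right).

Compute t_(k+1)/t_k: get (6*k - 5)/(3*(6*k - 11)).
Factor: A=1/3; B=1; C=k - 11/6.
Solve (1/3)·f(k+1) − (1)·f(k) = k - 11/6.
d = 1 from the (0,0,1) case.
Solving with deg f ≤ 1: f(k) = -(3*k - 4)/2.
R(k) = B(k−1)·f(k)/C(k) = -3*(3*k - 4)/(6*k - 11); s_k = R·t_k = (3*k - 4)/3**k.
s_(k+1) − s_k = (11 - 6*k)/(3*3**k) = t_k.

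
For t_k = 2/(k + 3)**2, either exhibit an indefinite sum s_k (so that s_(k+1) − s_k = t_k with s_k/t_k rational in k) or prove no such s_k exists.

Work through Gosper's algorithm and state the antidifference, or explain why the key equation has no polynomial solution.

Ratio r(k) = (k + 3)**2/(k + 4)**2.
So A=k**2 + 6*k + 9 and B=k**2 + 8*k + 16, with C=1.
Key eq: (k**2 + 6*k + 9)·f(k+1) = (k**2 + 6*k + 9)·f(k) + (1).
From deg A=2, deg B=2, deg C=0: d=0.
Write f(k) = c0. Then LHS − RHS = -1, requiring -1 = 0: contradictory. No certificate.

no hypergeometric antidifference exists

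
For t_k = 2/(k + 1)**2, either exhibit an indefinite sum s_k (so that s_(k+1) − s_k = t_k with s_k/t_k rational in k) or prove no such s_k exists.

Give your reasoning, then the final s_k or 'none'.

The ratio is (k + 1)**2/(k + 2)**2.
Take A(k)=k**2 + 2*k + 1, B(k)=k**2 + 4*k + 4, C(k)=1.
Need (k**2 + 2*k + 1)·f(k+1) − (k**2 + 2*k + 1)·f(k) = 1.
From deg A=2, deg B=2, deg C=0: d=0.
Generic f = c0 gives residual -1; -1 = 0 cannot hold, so t_k is not Gosper-summable.

no hypergeometric antidifference exists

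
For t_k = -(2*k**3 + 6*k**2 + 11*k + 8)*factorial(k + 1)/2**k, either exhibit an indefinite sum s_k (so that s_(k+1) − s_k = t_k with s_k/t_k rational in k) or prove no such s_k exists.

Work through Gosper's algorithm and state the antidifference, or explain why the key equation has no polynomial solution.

s_k = -2**(1 - k)*(2*k**2 + 2*k - 1)*factorial(k + 1)

Compute t_(k+1)/t_k: get (2*k**4 + 16*k**3 + 53*k**2 + 85*k + 54)/(2*(2*k**3 + 6*k**2 + 11*k + 8)).
Gosper form: A/B · C(k+1)/C(k) with A=k/2 + 1, B=1, C=k**3 + 3*k**2 + 11*k/2 + 4.
Need (k/2 + 1)·f(k+1) − (1)·f(k) = k**3 + 3*k**2 + 11*k/2 + 4.
deg f ≤ 2 (via 1,0,3).
A polynomial solution: f(k) = 2*k**2 + 2*k - 1.
Get s_k = R·t_k = -2**(1 - k)*(2*k**2 + 2*k - 1)*factorial(k + 1) with R(k) = B(k−1)f(k)/C(k) = 2*(2*k**2 + 2*k - 1)/(2*k**3 + 6*k**2 + 11*k + 8).
Check: Δs_k = -(2*k**3 + 6*k**2 + 11*k + 8)*factorial(k + 1)/2**k. ✓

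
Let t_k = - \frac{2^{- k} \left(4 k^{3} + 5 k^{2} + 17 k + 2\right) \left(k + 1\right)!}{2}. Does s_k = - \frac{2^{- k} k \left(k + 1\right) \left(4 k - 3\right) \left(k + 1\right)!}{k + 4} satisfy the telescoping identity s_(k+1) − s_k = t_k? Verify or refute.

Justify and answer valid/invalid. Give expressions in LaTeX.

s_(k+1) = -(k + 1)*(k + 2)*(4*k + 1)*factorial(k + 2)/(2*2**k*(k + 5))
s_(k+1) − s_k = -(k + 1)*(4*k**4 + 25*k**3 + 54*k**2 + 114*k + 16)*factorial(k + 1)/(2*2**k*(k + 4)*(k + 5))
(s_(k+1) − s_k) − t_k = 3*(4*k**4 + 21*k**3 + 29*k**2 + 76*k + 8)*factorial(k + 1)/(2*2**k*(k + 4)*(k + 5))

Invalid: residual \frac{3 \cdot 2^{- k} \left(4 k^{4} + 21 k^{3} + 29 k^{2} + 76 k + 8\right) \left(k + 1\right)!}{2 \left(k + 4\right) \left(k + 5\right)} ≠ 0.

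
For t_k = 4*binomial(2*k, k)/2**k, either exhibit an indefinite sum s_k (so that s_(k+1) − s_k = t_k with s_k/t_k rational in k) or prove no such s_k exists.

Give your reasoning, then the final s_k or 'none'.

The ratio is (2*k + 1)/(k + 1).
Take A(k)=2*k + 1, B(k)=k + 1, C(k)=1.
Key eq: (2*k + 1)·f(k+1) = (k)·f(k) + (1).
Degrees (1,1,0) ⇒ d ≤ -1.
Negative degree bound (-1): no f exists, t_k not Gosper-summable.

not Gosper-summable; s_k does not exist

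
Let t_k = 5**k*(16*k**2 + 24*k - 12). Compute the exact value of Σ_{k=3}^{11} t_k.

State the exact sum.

Step 1: r(k) = 5*(4*k**2 + 14*k + 7)/(4*k**2 + 6*k - 3).
A = 5, B = 1, C = k**2 + 3*k/2 - 3/4.
Set up (5)·f(k+1) − (1)·f(k) − (k**2 + 3*k/2 - 3/4) = 0.
From deg A=0, deg B=0, deg C=2: d=2.
Coefficient equations give f(k) = (2*k - 3)*(2*k + 1)/16.
Certificate R = B(k−1)f/C = (2*k - 3)*(2*k + 1)/(4*(4*k**2 + 6*k - 3)) gives s_k = 5**k*(4*k**2 - 4*k - 3).
Verify: 5**k*(16*k**2 + 24*k - 12) matches t_k.
Evaluate s at k=12 and k=3: 128173828125 and 2625; difference 128173825500.

Σ = 128173825500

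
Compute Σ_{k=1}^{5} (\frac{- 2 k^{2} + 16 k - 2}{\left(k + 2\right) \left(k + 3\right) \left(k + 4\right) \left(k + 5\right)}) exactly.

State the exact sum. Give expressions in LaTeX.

Σ = 11/120

The ratio is -(k + 2)*(8*k - (k + 1)**2 + 7)/((k + 6)*(k**2 - 8*k + 1)).
A = k + 2, B = k + 6, C = k**2 - 8*k + 1.
Solve (k + 2)·f(k+1) − (k + 5)·f(k) = k**2 - 8*k + 1.
Bound: deg f ≤ 3.
Match coefficients ⇒ f(k) = -k*(2*k - 3)/2.
So s_k = (B(k−1)f/C)·t_k = (-k*(k + 5)*(2*k - 3)/(2*(k**2 - 8*k + 1)))·t_k = k*(2*k - 3)/((k + 2)*(k + 3)*(k + 4)).
Check: Δs_k = 2*(-k**2 + 8*k - 1)/(k**4 + 14*k**3 + 71*k**2 + 154*k + 120). ✓
Σ_(k=1)^(5) t_k = s_(6) − s_(1) = 3/40 − (-1/60) = 11/120.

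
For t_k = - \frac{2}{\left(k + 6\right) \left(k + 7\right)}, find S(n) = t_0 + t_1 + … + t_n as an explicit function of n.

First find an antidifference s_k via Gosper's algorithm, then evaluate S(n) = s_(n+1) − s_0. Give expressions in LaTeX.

S(n) = \frac{- n - 1}{3 \left(n + 7\right)}

The ratio is (k + 6)/(k + 8).
Gosper form: A/B · C(k+1)/C(k) with A=k + 6, B=k + 8, C=1.
Solve (k + 6)·f(k+1) − (k + 7)·f(k) = 1.
From deg A=1, deg B=1, deg C=0: d=1.
Solving with deg f ≤ 1: f(k) = k/6.
Certificate R = B(k−1)f/C = k*(k + 7)/6 gives s_k = -k/(3*k + 18).
Verify: -2/(k**2 + 13*k + 42) matches t_k.
Evaluate: s_(n+1) = (-n - 1)/(3*(n + 7)); subtract s_(0) = 0 ⇒ S(n) = (-n - 1)/(3*(n + 7)).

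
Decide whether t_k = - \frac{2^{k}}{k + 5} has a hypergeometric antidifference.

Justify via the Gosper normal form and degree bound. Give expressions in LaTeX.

No — key equation has no polynomial f.

r(k) = 2*(k + 5)/(k + 6) after simplifying.
Factor: A=2*k + 10; B=k + 6; C=1.
Solve (2*k + 10)·f(k+1) − (k + 5)·f(k) = 1.
From deg A=1, deg B=1, deg C=0: d=-1.
deg f ≤ -1 is impossible — no certificate.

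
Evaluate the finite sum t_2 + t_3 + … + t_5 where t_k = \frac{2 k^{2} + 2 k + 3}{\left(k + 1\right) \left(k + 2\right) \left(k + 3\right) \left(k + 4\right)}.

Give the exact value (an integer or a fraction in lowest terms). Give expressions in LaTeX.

Ratio r(k) = (k + 1)*(2*k + 2*(k + 1)**2 + 5)/((k + 5)*(2*k**2 + 2*k + 3)).
So A=k + 1 and B=k + 5, with C=k**2 + k + 3/2.
Key eq: (k + 1)·f(k+1) = (k + 4)·f(k) + (k**2 + k + 3/2).
Bound: deg f ≤ 3.
A polynomial solution: f(k) = k*(k**2 + 2*k + 3)/4.
So s_k = (B(k−1)f/C)·t_k = (k*(k + 4)*(k**2 + 2*k + 3)/(2*(2*k**2 + 2*k + 3)))·t_k = k*(k**2 + 2*k + 3)/(2*(k + 1)*(k + 2)*(k + 3)).
Verify: (2*k**2 + 2*k + 3)/(k**4 + 10*k**3 + 35*k**2 + 50*k + 24) matches t_k.
Sum = s_(6) − s_(2); s_(6) = 17/56, s_(2) = 11/60 ⇒ 101/840.

Σ = 101/840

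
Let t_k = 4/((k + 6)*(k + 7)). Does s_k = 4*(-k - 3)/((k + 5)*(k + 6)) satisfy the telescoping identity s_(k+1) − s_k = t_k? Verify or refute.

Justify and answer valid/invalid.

s_(k+1) = 4*(-k - 4)/((k + 6)*(k + 7))
s_(k+1) − s_k = 4*(k + 1)/(k**3 + 18*k**2 + 107*k + 210)
(s_(k+1) − s_k) − t_k = -16/(k**3 + 18*k**2 + 107*k + 210)

Invalid: residual -16/(k**3 + 18*k**2 + 107*k + 210) ≠ 0.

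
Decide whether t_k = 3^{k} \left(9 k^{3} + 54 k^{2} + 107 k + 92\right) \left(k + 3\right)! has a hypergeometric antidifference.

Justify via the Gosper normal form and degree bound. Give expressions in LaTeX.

r(k) = 3*(9*k**4 + 117*k**3 + 566*k**2 + 1230*k + 1048)/(9*k**3 + 54*k**2 + 107*k + 92) after simplifying.
Take A(k)=3*k + 12, B(k)=1, C(k)=k**3 + 6*k**2 + 107*k/9 + 92/9.
f must satisfy (3*k + 12)·f(k+1) − (1)·f(k) = k**3 + 6*k**2 + 107*k/9 + 92/9.
deg f ≤ 2 (via 1,0,3).
Match coefficients ⇒ f(k) = (3*k**2 + k + 4)/9.
R(k) = B(k−1)·f(k)/C(k) = (3*k**2 + k + 4)/(9*k**3 + 54*k**2 + 107*k + 92); s_k = R·t_k = 3**k*(3*k**2 + k + 4)*factorial(k + 3).
Check: Δs_k = 3**k*(9*k**3 + 54*k**2 + 107*k + 92)*factorial(k + 3). ✓

Yes. s_k = 3^{k} \left(3 k^{2} + k + 4\right) \left(k + 3\right)!.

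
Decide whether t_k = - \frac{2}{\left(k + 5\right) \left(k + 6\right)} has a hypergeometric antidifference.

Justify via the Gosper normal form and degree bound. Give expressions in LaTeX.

Yes. s_k = - \frac{2 k}{5 k + 25}.

Compute t_(k+1)/t_k: get (k + 5)/(k + 7).
Take A(k)=k + 5, B(k)=k + 7, C(k)=1.
f must satisfy (k + 5)·f(k+1) − (k + 6)·f(k) = 1.
deg f ≤ 1 (via 1,1,0).
Match coefficients ⇒ f(k) = k/5.
R(k) = B(k−1)·f(k)/C(k) = k*(k + 6)/5; s_k = R·t_k = -2*k/(5*k + 25).
Verify: -2/(k**2 + 11*k + 30) matches t_k.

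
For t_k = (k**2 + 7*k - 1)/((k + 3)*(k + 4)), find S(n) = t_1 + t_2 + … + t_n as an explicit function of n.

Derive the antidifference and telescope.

Compute t_(k+1)/t_k: get (k + 3)*(7*k + (k + 1)**2 + 6)/((k + 5)*(k**2 + 7*k - 1)).
So A=k + 3 and B=k + 5, with C=k**2 + 7*k - 1.
Need (k + 3)·f(k+1) − (k + 4)·f(k) = k**2 + 7*k - 1.
From deg A=1, deg B=1, deg C=2: d=2.
Match coefficients ⇒ f(k) = k*(3*k - 4)/3.
Then R = B(k−1)f/C = k*(k + 4)*(3*k - 4)/(3*(k**2 + 7*k - 1)), so s_k = R(k)·t_k = k*(3*k - 4)/(3*(k + 3)).
Verify: (k**2 + 7*k - 1)/(k**2 + 7*k + 12) matches t_k.
Σ_(k=1)^n t_k = s_(n+1) − s_(1) = ((3*n**2 + 2*n - 1)/(3*(n + 4))) − (-1/12), i.e. n*(4*n + 3)/(4*(n + 4)).

S(n) = n*(4*n + 3)/(4*(n + 4))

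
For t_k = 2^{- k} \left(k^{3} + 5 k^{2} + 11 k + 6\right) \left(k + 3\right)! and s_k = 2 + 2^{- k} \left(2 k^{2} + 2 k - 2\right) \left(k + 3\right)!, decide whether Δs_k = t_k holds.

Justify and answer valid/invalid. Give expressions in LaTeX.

valid; difference matches t_k

s_(k+1) = 2**(-k - 1)*(2*k + 2*(k + 1)**2)*factorial(k + 4) + 2
s_(k+1) − s_k = (k**3 + 5*k**2 + 11*k + 6)*factorial(k + 3)/2**k
(s_(k+1) − s_k) − t_k = 0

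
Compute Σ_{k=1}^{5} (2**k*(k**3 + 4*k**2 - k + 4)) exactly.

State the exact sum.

Σ = 9848

Ratio r(k) = 2*(k**3 + 7*k**2 + 10*k + 8)/(k**3 + 4*k**2 - k + 4).
Gosper form: A/B · C(k+1)/C(k) with A=2, B=1, C=k**3 + 4*k**2 - k + 4.
Key eq: (2)·f(k+1) = (1)·f(k) + (k**3 + 4*k**2 - k + 4).
deg f ≤ 3 (via 0,0,3).
Solve for f: f(k) = (k + 1)*(k**2 - 3*k + 4) (degree 3 ≤ 3).
Then R = B(k−1)f/C = (k + 1)*(k**2 - 3*k + 4)/(k**3 + 4*k**2 - k + 4), so s_k = R(k)·t_k = 2**k*(k**3 - 2*k**2 + k + 4).
s_(k+1) − s_k = 2**k*(k**3 + 4*k**2 - k + 4) = t_k.
Sum = s_(6) − s_(1); s_(6) = 9856, s_(1) = 8 ⇒ 9848.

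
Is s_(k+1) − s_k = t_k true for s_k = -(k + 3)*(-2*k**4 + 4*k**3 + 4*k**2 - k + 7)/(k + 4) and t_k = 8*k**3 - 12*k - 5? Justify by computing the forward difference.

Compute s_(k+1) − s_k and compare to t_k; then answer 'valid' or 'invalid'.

Invalid: residual (-6*k**4 - 36*k**3 + 8*k**2 + 54*k + 13)/(k**2 + 9*k + 20) ≠ 0.

s_(k+1) = (2*k**5 + 12*k**4 + 12*k**3 - 27*k**2 - 56*k - 48)/(k + 5)
s_(k+1) − s_k = (8*k**5 + 66*k**4 + 112*k**3 - 105*k**2 - 231*k - 87)/(k**2 + 9*k + 20)
(s_(k+1) − s_k) − t_k = (-6*k**4 - 36*k**3 + 8*k**2 + 54*k + 13)/(k**2 + 9*k + 20)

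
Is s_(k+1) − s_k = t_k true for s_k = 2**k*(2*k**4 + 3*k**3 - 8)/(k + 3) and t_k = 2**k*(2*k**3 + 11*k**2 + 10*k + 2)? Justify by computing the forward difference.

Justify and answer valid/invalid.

Invalid: residual 2**k*(-2*k**4 - 15*k**3 - 44*k**2 - 30*k - 10)/(k**2 + 7*k + 12) ≠ 0.

s_(k+1) = 2**(k + 1)*(2*(k + 1)**4 + 3*(k + 1)**3 - 8)/(k + 4)
s_(k+1) − s_k = 2**k*(2*k**5 + 23*k**4 + 96*k**3 + 160*k**2 + 104*k + 14)/(k**2 + 7*k + 12)
(s_(k+1) − s_k) − t_k = 2**k*(-2*k**4 - 15*k**3 - 44*k**2 - 30*k - 10)/(k**2 + 7*k + 12)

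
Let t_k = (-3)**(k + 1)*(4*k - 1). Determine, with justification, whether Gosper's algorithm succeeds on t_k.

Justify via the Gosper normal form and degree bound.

t_(k+1)/t_k = 3*(-4*k - 3)/(4*k - 1).
Gosper form: A/B · C(k+1)/C(k) with A=-3, B=1, C=k - 1/4.
Set up (-3)·f(k+1) − (1)·f(k) − (k - 1/4) = 0.
d = 1 from the (0,0,1) case.
Solving with deg f ≤ 1: f(k) = -(k - 1)/4.
Then R = B(k−1)f/C = -(k - 1)/(4*k - 1), so s_k = R(k)·t_k = (-3)**(k + 1)*(1 - k).
Verify: (-3)**(k + 1)*(4*k - 1) matches t_k.

Yes. s_k = (-3)**(k + 1)*(1 - k).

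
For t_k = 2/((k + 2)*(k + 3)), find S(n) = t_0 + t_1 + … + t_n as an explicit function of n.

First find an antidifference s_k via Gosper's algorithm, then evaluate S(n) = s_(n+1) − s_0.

S(n) = (n + 1)/(n + 3)

Compute t_(k+1)/t_k: get (k + 2)/(k + 4).
Factor: A=k + 2; B=k + 4; C=1.
Solve (k + 2)·f(k+1) − (k + 3)·f(k) = 1.
deg f ≤ 1 (via 1,1,0).
Coefficient equations give f(k) = k/2.
Certificate R = B(k−1)f/C = k*(k + 3)/2 gives s_k = k/(k + 2).
Verify: 2/(k**2 + 5*k + 6) matches t_k.
Evaluate: s_(n+1) = (n + 1)/(n + 3); subtract s_(0) = 0 ⇒ S(n) = (n + 1)/(n + 3).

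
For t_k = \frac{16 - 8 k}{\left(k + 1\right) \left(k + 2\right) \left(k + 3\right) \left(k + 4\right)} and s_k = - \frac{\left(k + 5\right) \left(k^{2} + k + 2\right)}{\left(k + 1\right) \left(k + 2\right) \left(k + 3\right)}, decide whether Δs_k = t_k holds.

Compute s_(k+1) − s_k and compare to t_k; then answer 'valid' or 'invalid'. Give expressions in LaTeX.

s_(k+1) = -(k + 6)*(k + (k + 1)**2 + 3)/((k + 2)*(k + 3)*(k + 4))
s_(k+1) − s_k = 8*(2 - k)/(k**4 + 10*k**3 + 35*k**2 + 50*k + 24)
(s_(k+1) − s_k) − t_k = 0

valid; difference matches t_k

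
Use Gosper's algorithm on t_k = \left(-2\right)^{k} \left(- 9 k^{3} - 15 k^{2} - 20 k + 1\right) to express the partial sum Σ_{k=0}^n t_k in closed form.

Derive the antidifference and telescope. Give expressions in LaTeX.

S(n) = - 6 \left(-2\right)^{n} n^{3} - 16 \left(-2\right)^{n} n^{2} - 18 \left(-2\right)^{n} n - 2 \left(-2\right)^{n} + 3

t_(k+1)/t_k = 2*(-9*k**3 - 42*k**2 - 77*k - 43)/(9*k**3 + 15*k**2 + 20*k - 1).
Take A(k)=-2, B(k)=1, C(k)=k**3 + 5*k**2/3 + 20*k/9 - 1/9.
Need (-2)·f(k+1) − (1)·f(k) = k**3 + 5*k**2/3 + 20*k/9 - 1/9.
d = 3 from the (0,0,3) case.
Match coefficients ⇒ f(k) = -(3*k**3 - k**2 + 2*k - 3)/9.
R(k) = B(k−1)·f(k)/C(k) = -(3*k**3 - k**2 + 2*k - 3)/(9*k**3 + 15*k**2 + 20*k - 1); s_k = R·t_k = (-2)**k*(3*k**3 - k**2 + 2*k - 3).
Δs = (-2)**k*(-9*k**3 - 15*k**2 - 20*k + 1), as required.
Σ_(k=0)^n t_k = s_(n+1) − s_(0) = ((-2)**(n + 1)*(3*n**3 + 8*n**2 + 9*n + 1)) − (-3), i.e. -6*(-2)**n*n**3 - 16*(-2)**n*n**2 - 18*(-2)**n*n - 2*(-2)**n + 3.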